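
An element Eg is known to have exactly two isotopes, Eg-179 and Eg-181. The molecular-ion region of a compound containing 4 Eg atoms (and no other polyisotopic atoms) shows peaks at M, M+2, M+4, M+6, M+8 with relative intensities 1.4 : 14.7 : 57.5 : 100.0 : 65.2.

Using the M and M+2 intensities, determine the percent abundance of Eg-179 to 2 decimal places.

27.59%

If p is the fraction of Eg that is Eg-179, then I(M+2)/I(M) = [C(4,1)·p^3·(1−p)] / p^4 = 4·(1−p)/p = 14.7/1.4 = 10.5000
(1−p)/p = 10.5000/4 = 2.6250  ⇒  p = 1/(1 + 2.6250) = 0.2759
Eg-179: 27.59%, Eg-181: 72.41%.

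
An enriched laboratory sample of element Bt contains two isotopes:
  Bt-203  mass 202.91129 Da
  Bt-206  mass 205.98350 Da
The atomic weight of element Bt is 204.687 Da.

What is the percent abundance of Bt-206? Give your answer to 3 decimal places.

With x = fraction of Bt-203 (so Bt-206 is 1 − x):
202.91129·x + 205.98350·(1 − x) = 204.687
(202.91129 − 205.98350)·x = 204.687 − 205.98350
x = -1.29650 / -3.07221 = 0.42201 → 42.201% Bt-203, 57.799% Bt-206.

57.799%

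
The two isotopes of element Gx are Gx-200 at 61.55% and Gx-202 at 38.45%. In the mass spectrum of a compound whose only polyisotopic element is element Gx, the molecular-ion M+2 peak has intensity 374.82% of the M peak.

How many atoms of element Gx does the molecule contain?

For n independent Gx atoms, I(M+2)/I(M) = n · (abundance Gx-202) / (abundance Gx-200) = n · 0.3845/0.6155.
n = 3.7482 × 0.6155/0.3845 = 6.00 ≈ 6

6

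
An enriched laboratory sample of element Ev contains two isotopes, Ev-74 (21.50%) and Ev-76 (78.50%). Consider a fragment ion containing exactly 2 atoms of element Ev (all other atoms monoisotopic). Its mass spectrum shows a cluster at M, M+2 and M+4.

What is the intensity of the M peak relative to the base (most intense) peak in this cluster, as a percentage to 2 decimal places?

Binomial terms of (0.2150 + 0.7850)^2: M 0.0462, M+2 0.3376, M+4 0.6162 → M+4 is the base peak.
P(M+4) = C(2,2) × 0.2150^0 × 0.7850^2 = 1 × 1.0000 × 0.616225 = 0.616225 (base)
P(M) = C(2,0) × 0.2150^2 × 0.7850^0 = 1 × 0.046225 × 1.0000 = 0.046225
Relative intensity = 0.046225 / 0.616225 × 100 = 7.50

7.50%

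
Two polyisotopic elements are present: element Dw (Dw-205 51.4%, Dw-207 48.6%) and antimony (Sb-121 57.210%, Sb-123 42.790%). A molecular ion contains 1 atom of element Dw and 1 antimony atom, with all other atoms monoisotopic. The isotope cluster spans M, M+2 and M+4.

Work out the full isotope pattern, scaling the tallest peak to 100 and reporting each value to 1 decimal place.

59.1 : 100.0 : 41.8

Element Dw pattern (n=1): 0.5140 : 0.4860
Antimony pattern (n=1): 0.5721 : 0.4279
Convolve the two distributions (both contribute in 2-u steps):
  M: 0.5140×0.5721 = 0.294059
  M+2: 0.5140×0.4279 + 0.4860×0.5721 = 0.497981
  M+4: 0.4860×0.4279 = 0.207959
Scale to base peak (0.497981) = 100: 59.1 : 100.0 : 41.8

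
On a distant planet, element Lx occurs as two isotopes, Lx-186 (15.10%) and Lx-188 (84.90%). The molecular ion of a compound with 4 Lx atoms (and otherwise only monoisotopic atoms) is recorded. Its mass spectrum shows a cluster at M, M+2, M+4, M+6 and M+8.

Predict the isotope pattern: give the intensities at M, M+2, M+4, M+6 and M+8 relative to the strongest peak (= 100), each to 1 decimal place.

0.1 : 2.3 : 19.0 : 71.1 : 100.0

Expanding (0.1510 + 0.8490)^4:
P(M) = 0.1510^4 = 0.000520
P(M+2) = 4 × 0.1510^3 × 0.8490^1 = 0.011692
P(M+4) = 6 × 0.1510^2 × 0.8490^2 = 0.098610
P(M+6) = 4 × 0.1510^1 × 0.8490^3 = 0.369624
P(M+8) = 0.8490^4 = 0.519554
The M+8 peak is largest (0.519554); scaling to 100 gives 0.1 : 2.3 : 19.0 : 71.1 : 100.0.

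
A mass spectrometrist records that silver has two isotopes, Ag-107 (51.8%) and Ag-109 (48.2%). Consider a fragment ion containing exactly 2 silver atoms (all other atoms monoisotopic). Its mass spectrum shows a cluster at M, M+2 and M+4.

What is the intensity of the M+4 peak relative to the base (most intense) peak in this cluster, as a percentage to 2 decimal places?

(0.518 + 0.482)^2 gives M 0.2683, M+2 0.4994, M+4 0.2323; the largest is M+2.
P(M+2) = C(2,1) × 0.518^1 × 0.482^1 = 2 × 0.5180 × 0.4820 = 0.499352 (base)
P(M+4) = C(2,2) × 0.518^0 × 0.482^2 = 1 × 1.0000 × 0.232324 = 0.232324
Relative intensity = 0.232324 / 0.499352 × 100 = 46.53

46.53%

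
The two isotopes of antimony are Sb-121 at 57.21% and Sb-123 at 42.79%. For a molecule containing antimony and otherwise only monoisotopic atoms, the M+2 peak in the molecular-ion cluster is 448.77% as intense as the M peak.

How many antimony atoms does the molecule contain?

6

The M+2/M ratio from n Sb atoms is n · q/p = n · 0.4279/0.5721.
n = 4.4877 × 0.5721/0.4279 = 6.00 ≈ 6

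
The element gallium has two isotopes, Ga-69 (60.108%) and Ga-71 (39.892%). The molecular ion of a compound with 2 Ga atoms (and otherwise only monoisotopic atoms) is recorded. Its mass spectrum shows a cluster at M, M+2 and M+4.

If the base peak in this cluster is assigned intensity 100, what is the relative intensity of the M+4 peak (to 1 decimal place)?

Term probabilities: M 0.3613, M+2 0.4796, M+4 0.1591. Base peak = M+2.
P(M+2) = C(2,1) × 0.60108^1 × 0.39892^1 = 2 × 0.60108 × 0.39892 = 0.479566 (base)
P(M+4) = C(2,2) × 0.60108^0 × 0.39892^2 = 1 × 1.0000 × 0.15913717 = 0.159137
Relative intensity = 0.159137 / 0.479566 × 100 = 33.2

33.2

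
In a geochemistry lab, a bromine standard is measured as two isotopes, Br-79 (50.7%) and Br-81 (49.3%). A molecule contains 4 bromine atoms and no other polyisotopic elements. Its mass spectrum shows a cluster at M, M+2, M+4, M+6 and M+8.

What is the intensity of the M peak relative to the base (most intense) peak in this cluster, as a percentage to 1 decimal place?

17.6%

(0.507 + 0.493)^4 gives M 0.0661, M+2 0.2570, M+4 0.3749, M+6 0.2430, M+8 0.0591; the largest is M+4.
P(M+4) = C(4,2) × 0.507^2 × 0.493^2 = 6 × 0.257049 × 0.243049 = 0.374853 (base)
P(M) = C(4,0) × 0.507^4 × 0.493^0 = 1 × 0.06607419 × 1.0000 = 0.066074
Relative intensity = 0.066074 / 0.374853 × 100 = 17.6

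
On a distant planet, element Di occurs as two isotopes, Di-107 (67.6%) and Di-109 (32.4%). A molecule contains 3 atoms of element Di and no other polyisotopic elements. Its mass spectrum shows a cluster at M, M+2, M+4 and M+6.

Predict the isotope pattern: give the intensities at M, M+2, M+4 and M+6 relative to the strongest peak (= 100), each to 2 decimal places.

69.55 : 100.00 : 47.93 : 7.66

Each Di atom is independently Di-107 (p = 0.676) or Di-109 (q = 0.324); the cluster is the binomial expansion (p + q)^3.
P(M) = 0.676^3 = 0.308916
P(M+2) = 3 × 0.676^2 × 0.324^1 = 0.444181
P(M+4) = 3 × 0.676^1 × 0.324^2 = 0.212891
P(M+6) = 0.324^3 = 0.034012
The M+2 peak is largest (0.444181); scaling to 100 gives 69.55 : 100.00 : 47.93 : 7.66.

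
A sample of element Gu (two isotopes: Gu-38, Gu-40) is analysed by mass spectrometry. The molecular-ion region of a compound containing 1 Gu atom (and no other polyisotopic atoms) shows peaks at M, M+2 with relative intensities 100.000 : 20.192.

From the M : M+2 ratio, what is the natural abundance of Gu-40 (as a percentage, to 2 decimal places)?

16.80%

Let p = fractional abundance of Gu-38. I(M+2)/I(M) = [C(1,1)·p^0·(1−p)] / p^1 = 1·(1−p)/p = 20.192/100.000 = 0.2019
(1−p)/p = 0.2019/1 = 0.2019  ⇒  p = 1/(1 + 0.2019) = 0.8320
Gu-38: 83.20%, Gu-40: 16.80%.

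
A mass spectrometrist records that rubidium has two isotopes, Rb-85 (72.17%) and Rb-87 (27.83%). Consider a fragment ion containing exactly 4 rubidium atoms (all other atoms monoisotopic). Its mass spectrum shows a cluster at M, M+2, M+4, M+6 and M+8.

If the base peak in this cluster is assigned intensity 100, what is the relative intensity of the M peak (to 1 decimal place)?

Term probabilities: M 0.2713, M+2 0.4184, M+4 0.2420, M+6 0.0622, M+8 0.0060. Base peak = M+2.
P(M+2) = C(4,1) × 0.7217^3 × 0.2783^1 = 4 × 0.37589809 × 0.2783 = 0.418450 (base)
P(M) = C(4,0) × 0.7217^4 × 0.2783^0 = 1 × 0.27128565 × 1.0000 = 0.271286
Relative intensity = 0.271286 / 0.418450 × 100 = 64.8

64.8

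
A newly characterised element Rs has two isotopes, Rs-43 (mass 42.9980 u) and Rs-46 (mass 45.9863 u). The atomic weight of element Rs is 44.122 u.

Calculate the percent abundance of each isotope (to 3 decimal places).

Rs-43: 62.387%, Rs-46: 37.613%

Let x be the fractional abundance of Rs-43; then Rs-46 has abundance 1 − x.
42.9980·x + 45.9863·(1 − x) = 44.122
(42.9980 − 45.9863)·x = 44.122 − 45.9863
x = -1.8643 / -2.9883 = 0.62387 → 62.387% Rs-43, 37.613% Rs-46.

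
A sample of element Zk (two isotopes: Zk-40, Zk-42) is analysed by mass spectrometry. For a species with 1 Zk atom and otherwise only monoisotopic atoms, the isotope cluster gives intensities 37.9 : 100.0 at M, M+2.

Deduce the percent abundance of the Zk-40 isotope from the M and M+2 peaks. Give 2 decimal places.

If p is the fraction of Zk that is Zk-40, then I(M+2)/I(M) = [C(1,1)·p^0·(1−p)] / p^1 = 1·(1−p)/p = 100.0/37.9 = 2.6385
(1−p)/p = 2.6385/1 = 2.6385  ⇒  p = 1/(1 + 2.6385) = 0.2748
Zk-40: 27.48%, Zk-42: 72.52%.

27.48%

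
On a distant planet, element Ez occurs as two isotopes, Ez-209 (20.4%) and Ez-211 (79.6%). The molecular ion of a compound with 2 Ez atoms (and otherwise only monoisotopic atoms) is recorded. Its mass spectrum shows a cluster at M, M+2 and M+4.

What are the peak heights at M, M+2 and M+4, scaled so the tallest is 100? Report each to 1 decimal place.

Each Ez atom is independently Ez-209 (p = 0.204) or Ez-211 (q = 0.796); the cluster is the binomial expansion (p + q)^2.
P(M) = 0.204^2 = 0.041616
P(M+2) = 2 × 0.204^1 × 0.796^1 = 0.324768
P(M+4) = 0.796^2 = 0.633616
The M+4 peak is largest (0.633616); scaling to 100 gives 6.6 : 51.3 : 100.0.

6.6 : 51.3 : 100.0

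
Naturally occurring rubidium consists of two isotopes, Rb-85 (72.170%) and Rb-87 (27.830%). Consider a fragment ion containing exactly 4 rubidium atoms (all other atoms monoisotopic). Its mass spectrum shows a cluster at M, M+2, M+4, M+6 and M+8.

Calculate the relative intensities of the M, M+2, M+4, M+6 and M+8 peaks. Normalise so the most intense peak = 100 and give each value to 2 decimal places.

The 4 Rb atoms are independent, so intensities follow the terms of (0.72170 + 0.27830)^4.
P(M) = 0.72170^4 = 0.271286
P(M+2) = 4 × 0.72170^3 × 0.27830^1 = 0.418450
P(M+4) = 6 × 0.72170^2 × 0.27830^2 = 0.242042
P(M+6) = 4 × 0.72170^1 × 0.27830^3 = 0.062224
P(M+8) = 0.27830^4 = 0.005999
The M+2 peak is largest (0.418450); scaling to 100 gives 64.83 : 100.00 : 57.84 : 14.87 : 1.43.

64.83 : 100.00 : 57.84 : 14.87 : 1.43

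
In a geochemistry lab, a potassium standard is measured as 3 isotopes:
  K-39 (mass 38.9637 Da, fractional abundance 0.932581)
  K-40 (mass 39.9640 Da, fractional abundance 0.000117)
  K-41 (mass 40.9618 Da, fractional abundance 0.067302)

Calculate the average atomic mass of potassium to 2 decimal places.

39.10 Da

Weight each isotope mass by its fractional abundance: 0.932581 × 38.9637 + 0.000117 × 39.9640 + 0.067302 × 40.9618
= 36.33681 + 0.00468 + 2.75681 = 39.09830 Da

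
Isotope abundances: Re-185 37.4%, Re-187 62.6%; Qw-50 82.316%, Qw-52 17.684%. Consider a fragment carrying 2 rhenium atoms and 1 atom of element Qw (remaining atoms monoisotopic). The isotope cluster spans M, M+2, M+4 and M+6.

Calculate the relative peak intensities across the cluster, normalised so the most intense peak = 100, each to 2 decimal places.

Rhenium pattern (n=2): 0.139876 : 0.468248 : 0.391876
Element Qw pattern (n=1): 0.82316 : 0.17684
Convolve the two distributions (both contribute in 2-u steps):
  M: 0.139876×0.82316 = 0.115140
  M+2: 0.139876×0.17684 + 0.468248×0.82316 = 0.410179
  M+4: 0.468248×0.17684 + 0.391876×0.82316 = 0.405382
  M+6: 0.391876×0.17684 = 0.069299
Scale to base peak (0.410179) = 100: 28.07 : 100.00 : 98.83 : 16.89

28.07 : 100.00 : 98.83 : 16.89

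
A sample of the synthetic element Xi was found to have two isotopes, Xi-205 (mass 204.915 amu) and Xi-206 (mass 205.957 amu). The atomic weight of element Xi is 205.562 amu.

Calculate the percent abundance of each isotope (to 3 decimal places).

Xi-205: 37.908%, Xi-206: 62.092%

With x = fraction of Xi-205 (so Xi-206 is 1 − x):
204.915·x + 205.957·(1 − x) = 205.562
(204.915 − 205.957)·x = 205.562 − 205.957
x = -0.395 / -1.042 = 0.37908 → 37.908% Xi-205, 62.092% Xi-206.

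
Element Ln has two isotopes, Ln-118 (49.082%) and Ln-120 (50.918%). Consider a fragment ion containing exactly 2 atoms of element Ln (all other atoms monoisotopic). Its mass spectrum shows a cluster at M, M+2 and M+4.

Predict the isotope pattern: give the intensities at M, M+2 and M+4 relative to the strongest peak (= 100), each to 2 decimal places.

48.20 : 100.00 : 51.87

The 2 Ln atoms are independent, so intensities follow the terms of (0.49082 + 0.50918)^2.
P(M) = 0.49082^2 = 0.240904
P(M+2) = 2 × 0.49082^1 × 0.50918^1 = 0.499831
P(M+4) = 0.50918^2 = 0.259264
The M+2 peak is largest (0.499831); scaling to 100 gives 48.20 : 100.00 : 51.87.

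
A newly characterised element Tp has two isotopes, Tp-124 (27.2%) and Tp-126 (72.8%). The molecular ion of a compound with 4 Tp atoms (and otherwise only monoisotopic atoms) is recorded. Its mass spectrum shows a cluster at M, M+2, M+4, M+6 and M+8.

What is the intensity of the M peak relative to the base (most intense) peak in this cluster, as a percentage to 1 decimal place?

1.3%

Term probabilities: M 0.0055, M+2 0.0586, M+4 0.2353, M+6 0.4198, M+8 0.2809. Base peak = M+6.
P(M+6) = C(4,3) × 0.272^1 × 0.728^3 = 4 × 0.2720 × 0.38582835 = 0.419781 (base)
P(M) = C(4,0) × 0.272^4 × 0.728^0 = 1 × 0.00547363 × 1.0000 = 0.005474
Relative intensity = 0.005474 / 0.419781 × 100 = 1.3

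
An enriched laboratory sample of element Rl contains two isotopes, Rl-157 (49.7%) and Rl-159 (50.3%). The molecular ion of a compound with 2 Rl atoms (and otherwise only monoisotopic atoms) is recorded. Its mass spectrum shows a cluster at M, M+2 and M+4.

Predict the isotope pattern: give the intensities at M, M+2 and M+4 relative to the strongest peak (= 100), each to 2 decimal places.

49.40 : 100.00 : 50.60

Expanding (0.497 + 0.503)^2:
P(M) = 0.497^2 = 0.247009
P(M+2) = 2 × 0.497^1 × 0.503^1 = 0.499982
P(M+4) = 0.503^2 = 0.253009
The M+2 peak is largest (0.499982); scaling to 100 gives 49.40 : 100.00 : 50.60.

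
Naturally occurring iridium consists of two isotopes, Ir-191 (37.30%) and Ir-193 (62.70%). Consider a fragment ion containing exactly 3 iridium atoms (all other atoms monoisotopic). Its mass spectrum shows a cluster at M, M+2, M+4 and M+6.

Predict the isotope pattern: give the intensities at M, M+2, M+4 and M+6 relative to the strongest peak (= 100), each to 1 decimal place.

Each Ir atom is independently Ir-191 (p = 0.3730) or Ir-193 (q = 0.6270); the cluster is the binomial expansion (p + q)^3.
P(M) = 0.3730^3 = 0.051895
P(M+2) = 3 × 0.3730^2 × 0.6270^1 = 0.261702
P(M+4) = 3 × 0.3730^1 × 0.6270^2 = 0.439911
P(M+6) = 0.6270^3 = 0.246492
The M+4 peak is largest (0.439911); scaling to 100 gives 11.8 : 59.5 : 100.0 : 56.0.

11.8 : 59.5 : 100.0 : 56.0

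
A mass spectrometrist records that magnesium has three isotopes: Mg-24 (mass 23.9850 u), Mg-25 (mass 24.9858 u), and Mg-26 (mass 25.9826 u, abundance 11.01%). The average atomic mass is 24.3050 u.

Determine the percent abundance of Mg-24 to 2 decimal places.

Let x and y be the fractions of Mg-24 and Mg-25. Then x + y = 1 − 0.1101 = 0.8899 and 23.9850x + 24.9858y = 24.3050 − 0.1101×25.9826 = 21.44431574.
Substituting: 23.9850x + 24.9858(0.8899 − x) = 21.44431574
(23.9850 − 24.9858)x = -0.79054768  ⇒  x = 0.78992, y = 0.09998
Mg-24: 78.99%, Mg-25: 10.00%.

78.99%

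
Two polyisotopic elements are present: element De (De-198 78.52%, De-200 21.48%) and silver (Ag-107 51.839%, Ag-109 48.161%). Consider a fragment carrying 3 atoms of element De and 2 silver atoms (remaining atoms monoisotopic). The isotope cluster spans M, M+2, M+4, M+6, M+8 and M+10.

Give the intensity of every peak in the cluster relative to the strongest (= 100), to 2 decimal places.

Element De pattern (n=3): 0.48410645 : 0.39729776 : 0.10868512 : 0.00991067
Silver pattern (n=2): 0.26872819 : 0.49932362 : 0.23194819
Convolve the two distributions (both contribute in 2-u steps):
  M: 0.48410645×0.26872819 = 0.130093
  M+2: 0.48410645×0.49932362 + 0.39729776×0.26872819 = 0.348491
  M+4: 0.48410645×0.23194819 + 0.39729776×0.49932362 + 0.10868512×0.26872819 = 0.339875
  M+6: 0.39729776×0.23194819 + 0.10868512×0.49932362 + 0.00991067×0.26872819 = 0.149085
  M+8: 0.10868512×0.23194819 + 0.00991067×0.49932362 = 0.030158
  M+10: 0.00991067×0.23194819 = 0.002299
Scale to base peak (0.348491) = 100: 37.33 : 100.00 : 97.53 : 42.78 : 8.65 : 0.66

37.33 : 100.00 : 97.53 : 42.78 : 8.65 : 0.66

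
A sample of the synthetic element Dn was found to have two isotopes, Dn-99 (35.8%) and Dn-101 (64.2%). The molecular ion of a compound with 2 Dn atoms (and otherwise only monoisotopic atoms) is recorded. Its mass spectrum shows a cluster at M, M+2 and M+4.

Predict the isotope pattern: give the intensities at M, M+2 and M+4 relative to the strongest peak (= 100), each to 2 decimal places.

27.88 : 100.00 : 89.66

Expanding (0.358 + 0.642)^2:
P(M) = 0.358^2 = 0.128164
P(M+2) = 2 × 0.358^1 × 0.642^1 = 0.459672
P(M+4) = 0.642^2 = 0.412164
The M+2 peak is largest (0.459672); scaling to 100 gives 27.88 : 100.00 : 89.66.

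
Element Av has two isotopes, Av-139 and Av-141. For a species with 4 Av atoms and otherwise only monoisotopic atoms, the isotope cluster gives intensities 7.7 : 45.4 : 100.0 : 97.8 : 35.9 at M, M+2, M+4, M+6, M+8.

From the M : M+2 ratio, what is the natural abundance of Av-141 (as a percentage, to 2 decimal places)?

59.58%

Let p = fractional abundance of Av-139. I(M+2)/I(M) = [C(4,1)·p^3·(1−p)] / p^4 = 4·(1−p)/p = 45.4/7.7 = 5.8961
(1−p)/p = 5.8961/4 = 1.4740  ⇒  p = 1/(1 + 1.4740) = 0.4042
Av-139: 40.42%, Av-141: 59.58%.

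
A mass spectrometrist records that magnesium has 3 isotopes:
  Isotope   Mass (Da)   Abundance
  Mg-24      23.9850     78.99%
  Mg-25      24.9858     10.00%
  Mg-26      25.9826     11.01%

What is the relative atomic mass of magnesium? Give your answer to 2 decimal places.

Weight each isotope mass by its fractional abundance: 0.7899 × 23.9850 + 0.1000 × 24.9858 + 0.1101 × 25.9826
= 18.94575 + 2.49858 + 2.86068 = 24.30501 Da

24.31 Da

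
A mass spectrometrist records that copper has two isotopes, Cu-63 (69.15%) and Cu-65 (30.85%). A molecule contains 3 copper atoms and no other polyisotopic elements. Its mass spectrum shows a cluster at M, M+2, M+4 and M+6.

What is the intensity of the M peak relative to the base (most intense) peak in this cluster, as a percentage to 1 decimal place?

Term probabilities: M 0.3307, M+2 0.4425, M+4 0.1974, M+6 0.0294. Base peak = M+2.
P(M+2) = C(3,1) × 0.6915^2 × 0.3085^1 = 3 × 0.47817225 × 0.3085 = 0.442548 (base)
P(M) = C(3,0) × 0.6915^3 × 0.3085^0 = 1 × 0.33065611 × 1.0000 = 0.330656
Relative intensity = 0.330656 / 0.442548 × 100 = 74.7

74.7%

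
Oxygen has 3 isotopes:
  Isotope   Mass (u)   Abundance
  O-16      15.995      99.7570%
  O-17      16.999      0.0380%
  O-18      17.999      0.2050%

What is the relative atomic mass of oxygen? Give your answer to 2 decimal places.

16.00 u

Weight each isotope mass by its fractional abundance: 0.997570 × 15.995 + 0.000380 × 16.999 + 0.002050 × 17.999
= 15.9561 + 0.0065 + 0.0369 = 15.9995 u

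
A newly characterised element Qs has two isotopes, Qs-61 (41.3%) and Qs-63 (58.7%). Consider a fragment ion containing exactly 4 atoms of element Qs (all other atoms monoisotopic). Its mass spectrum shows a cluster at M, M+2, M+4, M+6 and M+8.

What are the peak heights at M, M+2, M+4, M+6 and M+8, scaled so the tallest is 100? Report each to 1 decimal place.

Expanding (0.413 + 0.587)^4:
P(M) = 0.413^4 = 0.029094
P(M+2) = 4 × 0.413^3 × 0.587^1 = 0.165405
P(M+4) = 6 × 0.413^2 × 0.587^2 = 0.352637
P(M+6) = 4 × 0.413^1 × 0.587^3 = 0.334137
P(M+8) = 0.587^4 = 0.118728
The M+4 peak is largest (0.352637); scaling to 100 gives 8.3 : 46.9 : 100.0 : 94.8 : 33.7.

8.3 : 46.9 : 100.0 : 94.8 : 33.7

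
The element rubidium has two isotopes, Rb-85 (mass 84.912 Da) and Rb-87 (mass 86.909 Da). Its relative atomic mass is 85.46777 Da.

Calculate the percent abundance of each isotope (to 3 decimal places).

Writing the weighted mean with unknown fraction x of Rb-85:
84.912·x + 86.909·(1 − x) = 85.46777
(84.912 − 86.909)·x = 85.46777 − 86.909
x = -1.44123 / -1.997 = 0.72170 → 72.170% Rb-85, 27.830% Rb-87.

Rb-85: 72.170%, Rb-87: 27.830%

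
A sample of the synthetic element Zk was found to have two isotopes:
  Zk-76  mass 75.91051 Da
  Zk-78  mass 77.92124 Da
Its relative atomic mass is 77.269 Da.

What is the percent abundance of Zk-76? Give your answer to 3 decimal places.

32.438%

Writing the weighted mean with unknown fraction x of Zk-76:
75.91051·x + 77.92124·(1 − x) = 77.269
(75.91051 − 77.92124)·x = 77.269 − 77.92124
x = -0.65224 / -2.01073 = 0.32438 → 32.438% Zk-76, 67.562% Zk-78.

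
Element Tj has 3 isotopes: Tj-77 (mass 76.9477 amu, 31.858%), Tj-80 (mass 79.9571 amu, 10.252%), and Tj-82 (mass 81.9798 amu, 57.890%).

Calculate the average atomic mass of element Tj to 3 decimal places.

The abundance-weighted mean is 0.31858 × 76.9477 + 0.10252 × 79.9571 + 0.57890 × 81.9798
= 24.51400 + 8.19720 + 47.45811 = 80.16931 amu

80.169 amu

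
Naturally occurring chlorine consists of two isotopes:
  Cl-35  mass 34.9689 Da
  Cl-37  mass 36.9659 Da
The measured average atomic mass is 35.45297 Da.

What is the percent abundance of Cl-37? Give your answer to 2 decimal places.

24.24%

Let x be the fractional abundance of Cl-35; then Cl-37 has abundance 1 − x.
34.9689·x + 36.9659·(1 − x) = 35.45297
(34.9689 − 36.9659)·x = 35.45297 − 36.9659
x = -1.51293 / -1.9970 = 0.75760 → 75.76% Cl-35, 24.24% Cl-37.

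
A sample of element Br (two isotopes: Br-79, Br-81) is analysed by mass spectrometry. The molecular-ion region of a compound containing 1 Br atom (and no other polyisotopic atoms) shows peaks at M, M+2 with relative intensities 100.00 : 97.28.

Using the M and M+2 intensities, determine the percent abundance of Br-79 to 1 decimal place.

50.7%

If p is the fraction of Br that is Br-79, then I(M+2)/I(M) = [C(1,1)·p^0·(1−p)] / p^1 = 1·(1−p)/p = 97.28/100.00 = 0.9728
(1−p)/p = 0.9728/1 = 0.9728  ⇒  p = 1/(1 + 0.9728) = 0.5069
Br-79: 50.7%, Br-81: 49.3%.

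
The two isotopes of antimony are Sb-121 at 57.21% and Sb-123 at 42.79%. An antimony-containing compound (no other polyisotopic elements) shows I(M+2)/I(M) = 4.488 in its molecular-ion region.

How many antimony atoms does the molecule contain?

With n Sb atoms, P(M+2)/P(M) = C(n,1)·p^(n−1)q / p^n = n·q/p = n · 0.4279/0.5721.
n = 4.488 × 0.5721/0.4279 = 6.00 ≈ 6

6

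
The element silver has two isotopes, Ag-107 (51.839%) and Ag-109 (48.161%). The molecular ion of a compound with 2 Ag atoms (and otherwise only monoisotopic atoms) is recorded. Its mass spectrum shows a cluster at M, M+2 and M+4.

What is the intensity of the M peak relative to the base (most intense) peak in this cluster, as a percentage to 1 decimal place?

Term probabilities: M 0.2687, M+2 0.4993, M+4 0.2319. Base peak = M+2.
P(M+2) = C(2,1) × 0.51839^1 × 0.48161^1 = 2 × 0.51839 × 0.48161 = 0.499324 (base)
P(M) = C(2,0) × 0.51839^2 × 0.48161^0 = 1 × 0.26872819 × 1.0000 = 0.268728
Relative intensity = 0.268728 / 0.499324 × 100 = 53.8

53.8%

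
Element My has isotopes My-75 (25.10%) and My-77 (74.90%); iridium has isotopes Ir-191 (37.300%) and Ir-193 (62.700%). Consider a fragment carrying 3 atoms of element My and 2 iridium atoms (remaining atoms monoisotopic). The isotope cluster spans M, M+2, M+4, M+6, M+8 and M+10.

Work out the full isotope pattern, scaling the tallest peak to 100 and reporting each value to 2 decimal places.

0.61 : 7.47 : 36.18 : 85.96 : 100.00 : 45.56

Element My pattern (n=3): 0.01581325 : 0.14156325 : 0.42243375 : 0.42018975
Iridium pattern (n=2): 0.139129 : 0.467742 : 0.393129
Convolve the two distributions (both contribute in 2-u steps):
  M: 0.01581325×0.139129 = 0.002200
  M+2: 0.01581325×0.467742 + 0.14156325×0.139129 = 0.027092
  M+4: 0.01581325×0.393129 + 0.14156325×0.467742 + 0.42243375×0.139129 = 0.131205
  M+6: 0.14156325×0.393129 + 0.42243375×0.467742 + 0.42018975×0.139129 = 0.311703
  M+8: 0.42243375×0.393129 + 0.42018975×0.467742 = 0.362611
  M+10: 0.42018975×0.393129 = 0.165189
Scale to base peak (0.362611) = 100: 0.61 : 7.47 : 36.18 : 85.96 : 100.00 : 45.56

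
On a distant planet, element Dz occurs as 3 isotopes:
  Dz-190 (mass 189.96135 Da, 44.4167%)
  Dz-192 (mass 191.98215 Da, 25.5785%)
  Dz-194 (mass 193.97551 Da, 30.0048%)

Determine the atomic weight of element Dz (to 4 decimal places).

Ar = Σ fᵢ·mᵢ = 0.444167 × 189.96135 + 0.255785 × 191.98215 + 0.300048 × 193.97551
= 84.374563 + 49.106154 + 58.201964 = 191.682681 Da

191.6827 Da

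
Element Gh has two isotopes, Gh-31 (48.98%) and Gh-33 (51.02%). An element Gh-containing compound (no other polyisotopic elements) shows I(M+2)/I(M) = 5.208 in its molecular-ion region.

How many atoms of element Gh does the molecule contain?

5

The M+2/M ratio from n Gh atoms is n · q/p = n · 0.5102/0.4898.
n = 5.208 × 0.4898/0.5102 = 5.00 ≈ 5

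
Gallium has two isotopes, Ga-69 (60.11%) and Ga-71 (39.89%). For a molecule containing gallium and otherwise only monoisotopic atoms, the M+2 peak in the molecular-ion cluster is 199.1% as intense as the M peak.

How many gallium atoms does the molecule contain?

For n independent Ga atoms, I(M+2)/I(M) = n · (abundance Ga-71) / (abundance Ga-69) = n · 0.3989/0.6011.
n = 1.991 × 0.6011/0.3989 = 3.00 ≈ 3

3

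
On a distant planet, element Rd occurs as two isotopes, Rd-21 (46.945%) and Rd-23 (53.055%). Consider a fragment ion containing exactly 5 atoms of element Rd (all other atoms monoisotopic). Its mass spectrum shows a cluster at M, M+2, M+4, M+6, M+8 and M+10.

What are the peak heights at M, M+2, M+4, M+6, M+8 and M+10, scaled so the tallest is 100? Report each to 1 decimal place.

6.9 : 39.1 : 88.5 : 100.0 : 56.5 : 12.8

The 5 Rd atoms are independent, so intensities follow the terms of (0.46945 + 0.53055)^5.
P(M) = 0.46945^5 = 0.022801
P(M+2) = 5 × 0.46945^4 × 0.53055^1 = 0.128841
P(M+4) = 10 × 0.46945^3 × 0.53055^2 = 0.291220
P(M+6) = 10 × 0.46945^2 × 0.53055^3 = 0.329123
P(M+8) = 5 × 0.46945^1 × 0.53055^4 = 0.185979
P(M+10) = 0.53055^5 = 0.042037
The M+6 peak is largest (0.329123); scaling to 100 gives 6.9 : 39.1 : 88.5 : 100.0 : 56.5 : 12.8.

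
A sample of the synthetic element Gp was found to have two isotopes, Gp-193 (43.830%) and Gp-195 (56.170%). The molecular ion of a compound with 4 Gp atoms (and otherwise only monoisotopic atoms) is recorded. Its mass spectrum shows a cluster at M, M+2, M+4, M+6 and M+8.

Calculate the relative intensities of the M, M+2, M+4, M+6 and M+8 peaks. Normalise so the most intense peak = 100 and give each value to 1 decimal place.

The 4 Gp atoms are independent, so intensities follow the terms of (0.43830 + 0.56170)^4.
P(M) = 0.43830^4 = 0.036905
P(M+2) = 4 × 0.43830^3 × 0.56170^1 = 0.189182
P(M+4) = 6 × 0.43830^2 × 0.56170^2 = 0.363666
P(M+6) = 4 × 0.43830^1 × 0.56170^3 = 0.310702
P(M+8) = 0.56170^4 = 0.099545
The M+4 peak is largest (0.363666); scaling to 100 gives 10.1 : 52.0 : 100.0 : 85.4 : 27.4.

10.1 : 52.0 : 100.0 : 85.4 : 27.4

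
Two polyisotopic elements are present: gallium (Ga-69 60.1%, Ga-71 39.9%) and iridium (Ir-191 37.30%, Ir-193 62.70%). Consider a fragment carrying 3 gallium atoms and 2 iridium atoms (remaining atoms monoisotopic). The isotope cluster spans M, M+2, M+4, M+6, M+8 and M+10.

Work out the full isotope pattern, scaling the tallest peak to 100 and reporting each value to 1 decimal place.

Gallium pattern (n=3): 0.2170818 : 0.4323576 : 0.2870394 : 0.0635212
Iridium pattern (n=2): 0.139129 : 0.467742 : 0.393129
Convolve the two distributions (both contribute in 2-u steps):
  M: 0.2170818×0.139129 = 0.030202
  M+2: 0.2170818×0.467742 + 0.4323576×0.139129 = 0.161692
  M+4: 0.2170818×0.393129 + 0.4323576×0.467742 + 0.2870394×0.139129 = 0.327508
  M+6: 0.4323576×0.393129 + 0.2870394×0.467742 + 0.0635212×0.139129 = 0.313070
  M+8: 0.2870394×0.393129 + 0.0635212×0.467742 = 0.142555
  M+10: 0.0635212×0.393129 = 0.024972
Scale to base peak (0.327508) = 100: 9.2 : 49.4 : 100.0 : 95.6 : 43.5 : 7.6

9.2 : 49.4 : 100.0 : 95.6 : 43.5 : 7.6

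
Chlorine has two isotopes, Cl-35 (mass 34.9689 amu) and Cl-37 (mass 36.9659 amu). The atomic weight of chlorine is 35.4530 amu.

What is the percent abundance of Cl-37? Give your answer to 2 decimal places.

24.24%

Writing the weighted mean with unknown fraction x of Cl-35:
34.9689·x + 36.9659·(1 − x) = 35.4530
(34.9689 − 36.9659)·x = 35.4530 − 36.9659
x = -1.5129 / -1.9970 = 0.75759 → 75.76% Cl-35, 24.24% Cl-37.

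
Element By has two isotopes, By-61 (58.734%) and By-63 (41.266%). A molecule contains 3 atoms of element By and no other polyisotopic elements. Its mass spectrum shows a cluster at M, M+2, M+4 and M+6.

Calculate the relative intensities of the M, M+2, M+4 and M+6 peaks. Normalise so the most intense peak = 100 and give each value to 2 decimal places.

47.44 : 100.00 : 70.26 : 16.45

Expanding (0.58734 + 0.41266)^3:
P(M) = 0.58734^3 = 0.202614
P(M+2) = 3 × 0.58734^2 × 0.41266^1 = 0.427064
P(M+4) = 3 × 0.58734^1 × 0.41266^2 = 0.300051
P(M+6) = 0.41266^3 = 0.070271
The M+2 peak is largest (0.427064); scaling to 100 gives 47.44 : 100.00 : 70.26 : 16.45.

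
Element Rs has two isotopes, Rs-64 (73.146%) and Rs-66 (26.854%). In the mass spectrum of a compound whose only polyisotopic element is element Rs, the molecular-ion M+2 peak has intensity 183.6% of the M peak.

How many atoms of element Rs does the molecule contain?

5

With n Rs atoms, P(M+2)/P(M) = C(n,1)·p^(n−1)q / p^n = n·q/p = n · 0.26854/0.73146.
n = 1.836 × 0.73146/0.26854 = 5.00 ≈ 5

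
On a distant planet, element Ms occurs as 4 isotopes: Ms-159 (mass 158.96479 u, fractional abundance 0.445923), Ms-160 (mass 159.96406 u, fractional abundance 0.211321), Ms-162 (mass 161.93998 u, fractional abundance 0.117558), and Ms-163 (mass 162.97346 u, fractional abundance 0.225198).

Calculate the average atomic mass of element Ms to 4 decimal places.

The abundance-weighted mean is 0.445923 × 158.96479 + 0.211321 × 159.96406 + 0.117558 × 161.93998 + 0.225198 × 162.97346
= 70.886056 + 33.803765 + 19.037340 + 36.701297 = 160.428458 u

160.4285 u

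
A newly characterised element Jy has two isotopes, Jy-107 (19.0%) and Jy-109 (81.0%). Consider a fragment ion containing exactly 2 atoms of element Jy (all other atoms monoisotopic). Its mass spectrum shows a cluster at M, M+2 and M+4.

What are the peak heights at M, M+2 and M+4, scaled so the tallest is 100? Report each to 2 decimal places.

5.50 : 46.91 : 100.00

Each Jy atom is independently Jy-107 (p = 0.190) or Jy-109 (q = 0.810); the cluster is the binomial expansion (p + q)^2.
P(M) = 0.190^2 = 0.036100
P(M+2) = 2 × 0.190^1 × 0.810^1 = 0.307800
P(M+4) = 0.810^2 = 0.656100
The M+4 peak is largest (0.656100); scaling to 100 gives 5.50 : 46.91 : 100.00.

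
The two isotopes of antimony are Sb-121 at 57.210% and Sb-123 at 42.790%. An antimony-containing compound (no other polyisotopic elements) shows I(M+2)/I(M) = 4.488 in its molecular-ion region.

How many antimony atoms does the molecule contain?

With n Sb atoms, P(M+2)/P(M) = C(n,1)·p^(n−1)q / p^n = n·q/p = n · 0.42790/0.57210.
n = 4.488 × 0.57210/0.42790 = 6.00 ≈ 6

6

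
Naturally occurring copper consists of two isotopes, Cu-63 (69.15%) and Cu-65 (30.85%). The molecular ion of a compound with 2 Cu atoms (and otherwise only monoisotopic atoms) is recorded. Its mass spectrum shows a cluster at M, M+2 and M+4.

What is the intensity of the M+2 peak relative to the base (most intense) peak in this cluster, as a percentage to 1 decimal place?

89.2%

(0.6915 + 0.3085)^2 gives M 0.4782, M+2 0.4267, M+4 0.0952; the largest is M.
P(M) = C(2,0) × 0.6915^2 × 0.3085^0 = 1 × 0.47817225 × 1.0000 = 0.478172 (base)
P(M+2) = C(2,1) × 0.6915^1 × 0.3085^1 = 2 × 0.6915 × 0.3085 = 0.426656
Relative intensity = 0.426656 / 0.478172 × 100 = 89.2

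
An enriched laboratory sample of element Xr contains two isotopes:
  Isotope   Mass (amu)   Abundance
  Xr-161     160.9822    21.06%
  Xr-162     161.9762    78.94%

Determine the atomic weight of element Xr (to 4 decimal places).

161.7669 amu

Average mass = Σ (abundance × isotope mass) = 0.2106 × 160.9822 + 0.7894 × 161.9762
= 33.90285 + 127.86401 = 161.76686 amu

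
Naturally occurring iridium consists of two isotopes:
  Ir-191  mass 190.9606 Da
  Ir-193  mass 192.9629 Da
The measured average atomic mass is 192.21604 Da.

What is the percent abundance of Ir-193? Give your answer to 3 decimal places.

62.700%

With x = fraction of Ir-191 (so Ir-193 is 1 − x):
190.9606·x + 192.9629·(1 − x) = 192.21604
(190.9606 − 192.9629)·x = 192.21604 − 192.9629
x = -0.74686 / -2.0023 = 0.37300 → 37.300% Ir-191, 62.700% Ir-193.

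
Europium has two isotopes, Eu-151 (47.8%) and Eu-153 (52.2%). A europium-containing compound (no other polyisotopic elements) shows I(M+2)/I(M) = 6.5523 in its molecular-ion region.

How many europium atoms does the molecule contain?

With n Eu atoms, P(M+2)/P(M) = C(n,1)·p^(n−1)q / p^n = n·q/p = n · 0.522/0.478.
n = 6.5523 × 0.478/0.522 = 6.00 ≈ 6

6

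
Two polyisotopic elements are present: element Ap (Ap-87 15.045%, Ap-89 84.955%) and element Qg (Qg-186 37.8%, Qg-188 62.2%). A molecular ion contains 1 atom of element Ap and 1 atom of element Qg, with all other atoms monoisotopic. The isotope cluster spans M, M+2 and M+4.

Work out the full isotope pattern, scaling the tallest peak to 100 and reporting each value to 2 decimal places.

Element Ap pattern (n=1): 0.15045 : 0.84955
Element Qg pattern (n=1): 0.3780 : 0.6220
Convolve the two distributions (both contribute in 2-u steps):
  M: 0.15045×0.3780 = 0.056870
  M+2: 0.15045×0.6220 + 0.84955×0.3780 = 0.414710
  M+4: 0.84955×0.6220 = 0.528420
Scale to base peak (0.528420) = 100: 10.76 : 78.48 : 100.00

10.76 : 78.48 : 100.00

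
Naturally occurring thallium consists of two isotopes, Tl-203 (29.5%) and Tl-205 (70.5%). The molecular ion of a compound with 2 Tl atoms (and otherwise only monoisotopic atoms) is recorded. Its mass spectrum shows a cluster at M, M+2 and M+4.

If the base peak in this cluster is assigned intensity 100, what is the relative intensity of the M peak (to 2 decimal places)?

(0.295 + 0.705)^2 gives M 0.0870, M+2 0.4160, M+4 0.4970; the largest is M+4.
P(M+4) = C(2,2) × 0.295^0 × 0.705^2 = 1 × 1.0000 × 0.497025 = 0.497025 (base)
P(M) = C(2,0) × 0.295^2 × 0.705^0 = 1 × 0.087025 × 1.0000 = 0.087025
Relative intensity = 0.087025 / 0.497025 × 100 = 17.51

17.51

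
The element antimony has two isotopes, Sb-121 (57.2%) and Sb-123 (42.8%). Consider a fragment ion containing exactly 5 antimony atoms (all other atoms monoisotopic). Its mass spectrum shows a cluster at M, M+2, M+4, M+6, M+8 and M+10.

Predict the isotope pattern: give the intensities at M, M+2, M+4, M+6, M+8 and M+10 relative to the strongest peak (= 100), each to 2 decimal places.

Expanding (0.572 + 0.428)^5:
P(M) = 0.572^5 = 0.061232
P(M+2) = 5 × 0.572^4 × 0.428^1 = 0.229086
P(M+4) = 10 × 0.572^3 × 0.428^2 = 0.342827
P(M+6) = 10 × 0.572^2 × 0.428^3 = 0.256521
P(M+8) = 5 × 0.572^1 × 0.428^4 = 0.095971
P(M+10) = 0.428^5 = 0.014362
The M+4 peak is largest (0.342827); scaling to 100 gives 17.86 : 66.82 : 100.00 : 74.83 : 27.99 : 4.19.

17.86 : 66.82 : 100.00 : 74.83 : 27.99 : 4.19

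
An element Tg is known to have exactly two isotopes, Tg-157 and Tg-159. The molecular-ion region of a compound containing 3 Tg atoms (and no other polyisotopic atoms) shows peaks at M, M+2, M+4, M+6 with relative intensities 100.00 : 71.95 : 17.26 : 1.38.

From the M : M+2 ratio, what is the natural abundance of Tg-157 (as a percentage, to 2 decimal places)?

Let p = fractional abundance of Tg-157. I(M+2)/I(M) = [C(3,1)·p^2·(1−p)] / p^3 = 3·(1−p)/p = 71.95/100.00 = 0.7195
(1−p)/p = 0.7195/3 = 0.2398  ⇒  p = 1/(1 + 0.2398) = 0.8066
Tg-157: 80.66%, Tg-159: 19.34%.

80.66%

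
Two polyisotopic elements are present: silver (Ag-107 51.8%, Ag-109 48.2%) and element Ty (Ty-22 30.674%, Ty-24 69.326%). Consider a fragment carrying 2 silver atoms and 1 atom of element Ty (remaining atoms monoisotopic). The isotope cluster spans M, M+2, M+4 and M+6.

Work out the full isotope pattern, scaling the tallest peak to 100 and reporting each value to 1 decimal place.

Silver pattern (n=2): 0.268324 : 0.499352 : 0.232324
Element Ty pattern (n=1): 0.30674 : 0.69326
Convolve the two distributions (both contribute in 2-u steps):
  M: 0.268324×0.30674 = 0.082306
  M+2: 0.268324×0.69326 + 0.499352×0.30674 = 0.339190
  M+4: 0.499352×0.69326 + 0.232324×0.30674 = 0.417444
  M+6: 0.232324×0.69326 = 0.161061
Scale to base peak (0.417444) = 100: 19.7 : 81.3 : 100.0 : 38.6

19.7 : 81.3 : 100.0 : 38.6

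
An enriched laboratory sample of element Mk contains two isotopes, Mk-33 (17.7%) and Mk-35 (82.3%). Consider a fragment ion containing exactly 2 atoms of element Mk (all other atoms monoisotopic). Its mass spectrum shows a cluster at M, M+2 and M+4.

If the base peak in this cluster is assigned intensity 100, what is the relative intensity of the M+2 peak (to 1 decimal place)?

43.0

(0.177 + 0.823)^2 gives M 0.0313, M+2 0.2913, M+4 0.6773; the largest is M+4.
P(M+4) = C(2,2) × 0.177^0 × 0.823^2 = 1 × 1.0000 × 0.677329 = 0.677329 (base)
P(M+2) = C(2,1) × 0.177^1 × 0.823^1 = 2 × 0.1770 × 0.8230 = 0.291342
Relative intensity = 0.291342 / 0.677329 × 100 = 43.0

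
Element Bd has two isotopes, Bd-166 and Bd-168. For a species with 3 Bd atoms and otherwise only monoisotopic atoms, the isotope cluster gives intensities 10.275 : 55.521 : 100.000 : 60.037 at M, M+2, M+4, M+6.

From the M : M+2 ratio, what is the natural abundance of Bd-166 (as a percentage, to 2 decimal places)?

Let p = fractional abundance of Bd-166. I(M+2)/I(M) = [C(3,1)·p^2·(1−p)] / p^3 = 3·(1−p)/p = 55.521/10.275 = 5.4035
(1−p)/p = 5.4035/3 = 1.8012  ⇒  p = 1/(1 + 1.8012) = 0.3570
Bd-166: 35.70%, Bd-168: 64.30%.

35.70%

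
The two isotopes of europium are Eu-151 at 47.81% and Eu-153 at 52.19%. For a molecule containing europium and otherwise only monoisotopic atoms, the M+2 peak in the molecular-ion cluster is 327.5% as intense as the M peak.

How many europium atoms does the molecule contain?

With n Eu atoms, P(M+2)/P(M) = C(n,1)·p^(n−1)q / p^n = n·q/p = n · 0.5219/0.4781.
n = 3.275 × 0.4781/0.5219 = 3.00 ≈ 3

3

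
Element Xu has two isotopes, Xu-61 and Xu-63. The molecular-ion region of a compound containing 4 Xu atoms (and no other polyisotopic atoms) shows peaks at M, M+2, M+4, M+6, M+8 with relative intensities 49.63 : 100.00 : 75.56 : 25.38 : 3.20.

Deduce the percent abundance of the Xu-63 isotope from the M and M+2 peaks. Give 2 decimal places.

Let p = fractional abundance of Xu-61. I(M+2)/I(M) = [C(4,1)·p^3·(1−p)] / p^4 = 4·(1−p)/p = 100.00/49.63 = 2.0149
(1−p)/p = 2.0149/4 = 0.5037  ⇒  p = 1/(1 + 0.5037) = 0.6650
Xu-61: 66.50%, Xu-63: 33.50%.

33.50%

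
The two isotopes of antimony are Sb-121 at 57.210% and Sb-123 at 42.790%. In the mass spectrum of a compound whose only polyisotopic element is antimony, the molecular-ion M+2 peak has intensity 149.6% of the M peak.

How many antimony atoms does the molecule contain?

2

For n independent Sb atoms, I(M+2)/I(M) = n · (abundance Sb-123) / (abundance Sb-121) = n · 0.42790/0.57210.
n = 1.496 × 0.57210/0.42790 = 2.00 ≈ 2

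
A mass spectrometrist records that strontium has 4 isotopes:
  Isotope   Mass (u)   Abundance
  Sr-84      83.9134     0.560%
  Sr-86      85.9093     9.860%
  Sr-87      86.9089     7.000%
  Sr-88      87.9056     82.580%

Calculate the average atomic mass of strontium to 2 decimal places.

87.62 u

Average mass = Σ (abundance × isotope mass) = 0.00560 × 83.9134 + 0.09860 × 85.9093 + 0.07000 × 86.9089 + 0.82580 × 87.9056
= 0.46992 + 8.47066 + 6.08362 + 72.59244 = 87.61664 u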